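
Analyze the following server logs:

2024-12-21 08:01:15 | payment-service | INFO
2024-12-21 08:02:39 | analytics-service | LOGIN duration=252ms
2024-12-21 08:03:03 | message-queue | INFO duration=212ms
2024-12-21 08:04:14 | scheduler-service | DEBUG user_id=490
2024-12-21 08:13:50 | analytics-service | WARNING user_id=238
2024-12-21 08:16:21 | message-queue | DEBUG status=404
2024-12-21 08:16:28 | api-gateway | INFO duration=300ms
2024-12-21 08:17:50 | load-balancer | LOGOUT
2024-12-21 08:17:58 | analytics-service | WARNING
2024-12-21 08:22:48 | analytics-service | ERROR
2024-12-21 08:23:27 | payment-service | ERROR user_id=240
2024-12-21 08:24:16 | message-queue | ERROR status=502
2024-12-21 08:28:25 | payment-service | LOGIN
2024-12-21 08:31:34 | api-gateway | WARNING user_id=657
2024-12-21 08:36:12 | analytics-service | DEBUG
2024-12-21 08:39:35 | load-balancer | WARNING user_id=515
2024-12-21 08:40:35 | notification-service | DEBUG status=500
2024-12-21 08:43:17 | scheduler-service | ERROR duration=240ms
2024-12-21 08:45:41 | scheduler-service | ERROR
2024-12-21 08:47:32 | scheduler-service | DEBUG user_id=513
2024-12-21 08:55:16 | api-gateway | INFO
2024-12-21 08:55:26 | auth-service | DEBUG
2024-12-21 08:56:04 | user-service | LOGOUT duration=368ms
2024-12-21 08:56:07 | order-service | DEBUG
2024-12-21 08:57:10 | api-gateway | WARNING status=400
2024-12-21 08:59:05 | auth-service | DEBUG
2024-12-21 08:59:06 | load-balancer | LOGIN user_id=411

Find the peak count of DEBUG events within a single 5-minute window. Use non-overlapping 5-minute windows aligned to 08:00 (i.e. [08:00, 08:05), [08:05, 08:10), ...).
3

To find the burst window:

1. Divide the log period into non-overlapping 5-minute windows starting at 08:00
2. Count DEBUG events in each window
3. Find the window with maximum count
4. Maximum events in a window: 3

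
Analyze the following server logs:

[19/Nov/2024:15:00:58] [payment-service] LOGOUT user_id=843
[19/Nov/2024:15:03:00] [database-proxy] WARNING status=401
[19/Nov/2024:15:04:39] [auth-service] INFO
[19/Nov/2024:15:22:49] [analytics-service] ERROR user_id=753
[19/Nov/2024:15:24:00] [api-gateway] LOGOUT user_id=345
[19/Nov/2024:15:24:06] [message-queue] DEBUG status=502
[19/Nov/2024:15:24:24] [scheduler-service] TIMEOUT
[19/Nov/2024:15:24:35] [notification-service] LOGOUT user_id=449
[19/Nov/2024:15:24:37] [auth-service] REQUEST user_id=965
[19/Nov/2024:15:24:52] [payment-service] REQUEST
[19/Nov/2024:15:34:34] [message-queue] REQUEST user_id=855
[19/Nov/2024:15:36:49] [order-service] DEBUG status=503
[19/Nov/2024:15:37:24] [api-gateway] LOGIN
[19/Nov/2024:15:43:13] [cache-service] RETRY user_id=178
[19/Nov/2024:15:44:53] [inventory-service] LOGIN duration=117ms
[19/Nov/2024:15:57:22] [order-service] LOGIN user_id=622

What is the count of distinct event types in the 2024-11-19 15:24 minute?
4

To count unique event types:

1. Filter events in the minute starting at 2024-11-19 15:24
2. Extract event types from matching entries
3. Count unique types: 4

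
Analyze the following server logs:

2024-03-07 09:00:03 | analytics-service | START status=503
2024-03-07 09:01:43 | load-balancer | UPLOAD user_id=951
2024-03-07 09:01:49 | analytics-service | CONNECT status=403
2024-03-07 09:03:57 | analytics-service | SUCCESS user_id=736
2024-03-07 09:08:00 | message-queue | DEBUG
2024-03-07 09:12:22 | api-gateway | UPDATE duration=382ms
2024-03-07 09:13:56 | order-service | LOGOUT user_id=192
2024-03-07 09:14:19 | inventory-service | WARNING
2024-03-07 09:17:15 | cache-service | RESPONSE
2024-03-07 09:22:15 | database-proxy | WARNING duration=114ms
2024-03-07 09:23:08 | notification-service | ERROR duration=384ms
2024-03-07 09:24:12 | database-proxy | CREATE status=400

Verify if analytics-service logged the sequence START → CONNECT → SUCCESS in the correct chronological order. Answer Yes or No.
Yes

To verify sequence order:

1. Find all events in sequence START → CONNECT → SUCCESS for analytics-service
2. Extract their timestamps
3. Check if timestamps are in ascending order
4. Result: Yes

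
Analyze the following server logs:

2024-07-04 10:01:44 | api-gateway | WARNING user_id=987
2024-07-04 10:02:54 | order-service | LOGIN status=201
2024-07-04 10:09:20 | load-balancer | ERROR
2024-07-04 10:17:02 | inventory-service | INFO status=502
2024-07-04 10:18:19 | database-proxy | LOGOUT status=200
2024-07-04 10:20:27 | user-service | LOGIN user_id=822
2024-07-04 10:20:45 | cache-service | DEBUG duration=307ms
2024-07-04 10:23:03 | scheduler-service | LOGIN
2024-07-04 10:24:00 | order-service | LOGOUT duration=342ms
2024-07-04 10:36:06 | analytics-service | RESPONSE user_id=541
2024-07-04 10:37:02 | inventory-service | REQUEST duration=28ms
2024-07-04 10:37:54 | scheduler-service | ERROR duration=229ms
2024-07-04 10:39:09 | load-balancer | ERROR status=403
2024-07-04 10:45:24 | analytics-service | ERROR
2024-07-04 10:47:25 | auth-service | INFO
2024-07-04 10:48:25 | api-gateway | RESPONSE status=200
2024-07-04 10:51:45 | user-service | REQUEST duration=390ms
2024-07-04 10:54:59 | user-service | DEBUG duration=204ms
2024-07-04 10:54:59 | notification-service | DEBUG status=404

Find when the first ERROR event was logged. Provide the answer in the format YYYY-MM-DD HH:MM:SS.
2024-07-04 10:09:20

To find the first event:

1. Filter for all ERROR events
2. Sort by timestamp
3. Select the first one
4. Timestamp: 2024-07-04 10:09:20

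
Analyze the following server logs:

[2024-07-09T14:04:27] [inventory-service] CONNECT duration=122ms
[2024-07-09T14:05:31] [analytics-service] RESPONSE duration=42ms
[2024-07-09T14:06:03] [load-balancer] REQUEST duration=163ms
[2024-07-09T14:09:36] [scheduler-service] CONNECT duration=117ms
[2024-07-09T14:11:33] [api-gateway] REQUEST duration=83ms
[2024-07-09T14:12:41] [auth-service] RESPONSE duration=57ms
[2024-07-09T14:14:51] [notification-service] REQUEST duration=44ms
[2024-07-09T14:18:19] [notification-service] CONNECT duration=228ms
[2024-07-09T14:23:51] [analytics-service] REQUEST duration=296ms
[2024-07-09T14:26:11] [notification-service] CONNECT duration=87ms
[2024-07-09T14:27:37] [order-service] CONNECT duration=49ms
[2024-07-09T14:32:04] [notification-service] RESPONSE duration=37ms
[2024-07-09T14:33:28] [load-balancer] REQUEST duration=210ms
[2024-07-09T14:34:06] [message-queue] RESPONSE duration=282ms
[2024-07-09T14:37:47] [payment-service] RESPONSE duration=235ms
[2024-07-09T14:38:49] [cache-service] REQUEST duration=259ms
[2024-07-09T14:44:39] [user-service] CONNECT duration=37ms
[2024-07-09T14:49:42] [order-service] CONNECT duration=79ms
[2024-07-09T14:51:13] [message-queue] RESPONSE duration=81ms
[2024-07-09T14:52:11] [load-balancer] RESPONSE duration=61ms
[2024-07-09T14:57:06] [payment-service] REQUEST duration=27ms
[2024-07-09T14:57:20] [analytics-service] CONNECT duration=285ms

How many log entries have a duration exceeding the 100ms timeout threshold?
10

To count timeouts:

1. Threshold: 100ms
2. Extract duration from each log entry
3. Count entries where duration > 100
4. Timeout count: 10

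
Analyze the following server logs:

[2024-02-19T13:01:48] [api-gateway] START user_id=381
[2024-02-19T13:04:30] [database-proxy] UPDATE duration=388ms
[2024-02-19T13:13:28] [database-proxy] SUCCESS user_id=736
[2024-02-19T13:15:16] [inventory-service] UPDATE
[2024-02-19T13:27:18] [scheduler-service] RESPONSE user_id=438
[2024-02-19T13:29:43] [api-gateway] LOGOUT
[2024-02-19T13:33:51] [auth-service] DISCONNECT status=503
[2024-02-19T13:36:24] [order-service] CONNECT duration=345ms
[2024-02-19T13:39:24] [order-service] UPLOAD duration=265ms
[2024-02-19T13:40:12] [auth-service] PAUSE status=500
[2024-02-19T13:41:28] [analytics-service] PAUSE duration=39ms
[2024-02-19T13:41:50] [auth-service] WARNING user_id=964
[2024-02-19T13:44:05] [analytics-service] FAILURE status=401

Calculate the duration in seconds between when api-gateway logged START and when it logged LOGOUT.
1675

To find the time between events:

1. Locate the first START event for api-gateway: 2024-02-19T13:01:48
2. Locate the first LOGOUT event for api-gateway: 2024-02-19T13:29:43
3. Calculate the difference: 2024-02-19T13:29:43 - 2024-02-19T13:01:48 = 1675 seconds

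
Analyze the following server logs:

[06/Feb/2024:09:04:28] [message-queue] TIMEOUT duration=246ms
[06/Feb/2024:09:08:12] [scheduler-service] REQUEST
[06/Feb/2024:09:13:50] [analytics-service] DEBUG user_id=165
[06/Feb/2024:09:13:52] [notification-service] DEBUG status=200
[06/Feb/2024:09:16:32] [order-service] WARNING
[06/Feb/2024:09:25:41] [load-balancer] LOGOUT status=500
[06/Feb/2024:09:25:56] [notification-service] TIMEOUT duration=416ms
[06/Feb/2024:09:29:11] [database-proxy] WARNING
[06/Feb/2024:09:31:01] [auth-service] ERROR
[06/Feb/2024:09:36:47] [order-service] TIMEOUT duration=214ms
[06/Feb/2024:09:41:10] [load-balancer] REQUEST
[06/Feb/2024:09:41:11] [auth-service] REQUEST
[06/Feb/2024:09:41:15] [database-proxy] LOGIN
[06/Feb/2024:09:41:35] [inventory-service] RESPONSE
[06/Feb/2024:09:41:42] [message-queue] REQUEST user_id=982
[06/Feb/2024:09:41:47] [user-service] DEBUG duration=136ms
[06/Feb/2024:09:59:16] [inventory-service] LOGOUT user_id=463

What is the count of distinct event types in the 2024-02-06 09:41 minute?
4

To count unique event types:

1. Filter events in the minute starting at 2024-02-06 09:41
2. Extract event types from matching entries
3. Count unique types: 4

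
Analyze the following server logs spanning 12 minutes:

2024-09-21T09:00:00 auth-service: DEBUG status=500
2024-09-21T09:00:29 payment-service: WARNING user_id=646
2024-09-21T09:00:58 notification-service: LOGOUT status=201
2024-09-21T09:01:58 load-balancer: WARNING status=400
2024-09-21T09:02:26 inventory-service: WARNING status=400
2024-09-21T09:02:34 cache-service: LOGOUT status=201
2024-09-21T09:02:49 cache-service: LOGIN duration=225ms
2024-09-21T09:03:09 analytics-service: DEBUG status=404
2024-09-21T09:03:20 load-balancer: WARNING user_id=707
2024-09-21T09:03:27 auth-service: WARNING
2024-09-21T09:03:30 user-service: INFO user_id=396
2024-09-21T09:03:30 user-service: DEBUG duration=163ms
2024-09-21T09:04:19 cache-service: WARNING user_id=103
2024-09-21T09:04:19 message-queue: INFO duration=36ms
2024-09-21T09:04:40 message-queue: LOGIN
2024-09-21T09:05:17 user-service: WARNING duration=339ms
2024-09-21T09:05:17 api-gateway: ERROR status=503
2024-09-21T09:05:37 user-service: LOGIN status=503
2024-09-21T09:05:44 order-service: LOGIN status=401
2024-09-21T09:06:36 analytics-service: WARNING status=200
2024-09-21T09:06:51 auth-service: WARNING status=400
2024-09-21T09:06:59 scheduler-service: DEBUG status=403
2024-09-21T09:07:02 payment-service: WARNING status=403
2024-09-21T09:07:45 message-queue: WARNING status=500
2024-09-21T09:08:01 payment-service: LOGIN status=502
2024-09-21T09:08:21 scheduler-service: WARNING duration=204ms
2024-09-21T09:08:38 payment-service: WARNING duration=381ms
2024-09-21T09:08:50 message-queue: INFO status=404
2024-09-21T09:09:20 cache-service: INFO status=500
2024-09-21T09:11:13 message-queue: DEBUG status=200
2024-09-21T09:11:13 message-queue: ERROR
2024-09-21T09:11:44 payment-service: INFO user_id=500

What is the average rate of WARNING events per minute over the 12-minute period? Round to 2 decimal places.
1.08

To calculate the rate:

1. Count total WARNING events: 13
2. Total time period: 12 minutes
3. Rate = 13 / 12 = 1.08 events per minute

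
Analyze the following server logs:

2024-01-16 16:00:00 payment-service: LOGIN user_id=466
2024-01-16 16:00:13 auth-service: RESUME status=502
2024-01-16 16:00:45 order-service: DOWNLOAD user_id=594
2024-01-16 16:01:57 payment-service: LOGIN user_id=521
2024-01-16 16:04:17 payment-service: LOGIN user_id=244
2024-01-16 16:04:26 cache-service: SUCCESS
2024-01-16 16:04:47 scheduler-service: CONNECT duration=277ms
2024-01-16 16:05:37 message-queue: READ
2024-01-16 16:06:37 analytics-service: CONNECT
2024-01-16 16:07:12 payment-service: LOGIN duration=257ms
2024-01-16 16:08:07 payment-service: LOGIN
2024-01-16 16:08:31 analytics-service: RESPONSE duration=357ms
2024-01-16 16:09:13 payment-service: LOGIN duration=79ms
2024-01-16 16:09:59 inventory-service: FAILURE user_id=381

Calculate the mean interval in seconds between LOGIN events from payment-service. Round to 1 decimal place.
110.6

To calculate average interval:

1. Find all LOGIN events for payment-service in order
2. Calculate time gaps between consecutive events
3. Compute mean of gaps: 553 / 5 = 110.6 seconds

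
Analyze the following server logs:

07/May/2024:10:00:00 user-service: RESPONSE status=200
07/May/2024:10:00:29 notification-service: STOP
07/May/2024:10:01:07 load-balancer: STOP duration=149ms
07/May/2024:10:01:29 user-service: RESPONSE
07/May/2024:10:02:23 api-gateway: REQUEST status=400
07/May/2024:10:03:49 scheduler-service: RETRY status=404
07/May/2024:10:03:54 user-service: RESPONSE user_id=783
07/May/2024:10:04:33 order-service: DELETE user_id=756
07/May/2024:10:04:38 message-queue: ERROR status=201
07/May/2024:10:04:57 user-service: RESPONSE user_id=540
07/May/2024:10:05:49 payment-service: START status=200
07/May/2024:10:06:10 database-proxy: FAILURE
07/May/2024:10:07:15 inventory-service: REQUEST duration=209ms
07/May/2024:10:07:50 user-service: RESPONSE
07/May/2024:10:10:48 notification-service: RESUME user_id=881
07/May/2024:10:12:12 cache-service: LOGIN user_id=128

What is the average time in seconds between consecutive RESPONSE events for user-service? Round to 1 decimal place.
117.5

To calculate average interval:

1. Find all RESPONSE events for user-service in order
2. Calculate time gaps between consecutive events
3. Compute mean of gaps: 470 / 4 = 117.5 seconds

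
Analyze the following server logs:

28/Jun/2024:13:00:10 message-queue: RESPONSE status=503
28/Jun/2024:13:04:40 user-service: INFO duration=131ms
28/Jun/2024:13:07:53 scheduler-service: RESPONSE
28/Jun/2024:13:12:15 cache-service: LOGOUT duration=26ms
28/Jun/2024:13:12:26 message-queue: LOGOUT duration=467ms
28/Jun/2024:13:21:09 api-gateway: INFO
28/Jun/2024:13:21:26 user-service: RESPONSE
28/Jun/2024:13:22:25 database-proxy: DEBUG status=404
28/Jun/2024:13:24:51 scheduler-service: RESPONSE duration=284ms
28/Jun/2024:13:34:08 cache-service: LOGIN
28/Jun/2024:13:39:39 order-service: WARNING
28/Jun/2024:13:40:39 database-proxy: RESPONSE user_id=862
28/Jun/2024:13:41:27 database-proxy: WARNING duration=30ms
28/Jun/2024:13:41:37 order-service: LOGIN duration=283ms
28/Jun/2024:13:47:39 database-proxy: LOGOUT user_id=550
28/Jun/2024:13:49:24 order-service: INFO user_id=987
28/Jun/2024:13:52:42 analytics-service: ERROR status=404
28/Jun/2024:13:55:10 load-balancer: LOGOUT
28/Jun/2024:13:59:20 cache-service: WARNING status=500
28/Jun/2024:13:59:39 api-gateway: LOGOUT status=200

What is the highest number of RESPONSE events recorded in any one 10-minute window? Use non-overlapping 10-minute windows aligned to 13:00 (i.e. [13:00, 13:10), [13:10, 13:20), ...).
2

To find the burst window:

1. Divide the log period into non-overlapping 10-minute windows starting at 13:00
2. Count RESPONSE events in each window
3. Find the window with maximum count
4. Maximum events in a window: 2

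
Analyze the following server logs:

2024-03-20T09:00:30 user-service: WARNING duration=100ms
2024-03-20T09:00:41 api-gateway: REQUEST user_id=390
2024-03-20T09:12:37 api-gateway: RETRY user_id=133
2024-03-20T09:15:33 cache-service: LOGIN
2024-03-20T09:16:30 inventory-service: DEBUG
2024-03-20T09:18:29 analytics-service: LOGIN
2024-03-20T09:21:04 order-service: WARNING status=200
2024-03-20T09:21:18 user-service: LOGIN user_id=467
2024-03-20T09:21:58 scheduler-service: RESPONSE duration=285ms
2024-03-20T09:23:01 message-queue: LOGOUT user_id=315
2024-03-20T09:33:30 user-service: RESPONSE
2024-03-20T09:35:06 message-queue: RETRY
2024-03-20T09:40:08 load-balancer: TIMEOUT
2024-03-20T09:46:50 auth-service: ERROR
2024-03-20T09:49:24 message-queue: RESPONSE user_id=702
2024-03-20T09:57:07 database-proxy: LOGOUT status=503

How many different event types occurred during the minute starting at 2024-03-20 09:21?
3

To count unique event types:

1. Filter events in the minute starting at 2024-03-20 09:21
2. Extract event types from matching entries
3. Count unique types: 3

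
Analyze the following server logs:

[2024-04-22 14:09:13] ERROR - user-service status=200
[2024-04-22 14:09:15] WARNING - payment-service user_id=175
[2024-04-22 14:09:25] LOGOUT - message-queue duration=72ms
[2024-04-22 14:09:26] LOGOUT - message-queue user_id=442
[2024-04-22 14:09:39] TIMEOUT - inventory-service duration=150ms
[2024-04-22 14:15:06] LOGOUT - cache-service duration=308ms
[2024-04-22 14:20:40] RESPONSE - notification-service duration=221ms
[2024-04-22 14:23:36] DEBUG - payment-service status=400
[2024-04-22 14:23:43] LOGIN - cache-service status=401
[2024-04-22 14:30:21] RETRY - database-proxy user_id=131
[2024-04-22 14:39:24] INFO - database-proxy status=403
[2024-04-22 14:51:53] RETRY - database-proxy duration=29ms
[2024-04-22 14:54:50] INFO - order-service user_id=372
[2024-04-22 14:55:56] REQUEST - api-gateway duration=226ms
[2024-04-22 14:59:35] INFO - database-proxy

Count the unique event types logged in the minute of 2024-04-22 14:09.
4

To count unique event types:

1. Filter events in the minute starting at 2024-04-22 14:09
2. Extract event types from matching entries
3. Count unique types: 4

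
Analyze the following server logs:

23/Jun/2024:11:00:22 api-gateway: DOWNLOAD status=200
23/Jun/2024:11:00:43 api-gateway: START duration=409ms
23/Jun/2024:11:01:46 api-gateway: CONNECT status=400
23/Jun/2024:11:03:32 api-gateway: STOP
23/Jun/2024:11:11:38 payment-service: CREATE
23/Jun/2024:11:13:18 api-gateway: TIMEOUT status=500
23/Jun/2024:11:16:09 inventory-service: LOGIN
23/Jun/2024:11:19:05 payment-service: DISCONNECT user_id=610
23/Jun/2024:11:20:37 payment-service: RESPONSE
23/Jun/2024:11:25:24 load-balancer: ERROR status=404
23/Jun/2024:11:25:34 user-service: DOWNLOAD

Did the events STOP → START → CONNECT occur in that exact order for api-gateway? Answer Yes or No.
No

To verify sequence order:

1. Find all events in sequence STOP → START → CONNECT for api-gateway
2. Extract their timestamps
3. Check if timestamps are in ascending order
4. Result: No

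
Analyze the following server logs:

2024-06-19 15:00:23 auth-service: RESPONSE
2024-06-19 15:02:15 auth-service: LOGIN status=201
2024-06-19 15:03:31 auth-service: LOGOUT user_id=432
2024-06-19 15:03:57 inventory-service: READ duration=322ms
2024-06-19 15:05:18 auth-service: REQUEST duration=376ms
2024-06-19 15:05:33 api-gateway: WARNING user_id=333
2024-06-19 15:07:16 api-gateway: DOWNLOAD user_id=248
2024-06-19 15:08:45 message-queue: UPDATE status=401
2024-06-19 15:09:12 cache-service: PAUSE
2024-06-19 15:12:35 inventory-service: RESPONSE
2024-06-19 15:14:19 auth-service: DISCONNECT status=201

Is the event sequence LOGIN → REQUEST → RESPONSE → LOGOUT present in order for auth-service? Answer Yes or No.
No

To verify sequence order:

1. Find all events in sequence LOGIN → REQUEST → RESPONSE → LOGOUT for auth-service
2. Extract their timestamps
3. Check if timestamps are in ascending order
4. Result: No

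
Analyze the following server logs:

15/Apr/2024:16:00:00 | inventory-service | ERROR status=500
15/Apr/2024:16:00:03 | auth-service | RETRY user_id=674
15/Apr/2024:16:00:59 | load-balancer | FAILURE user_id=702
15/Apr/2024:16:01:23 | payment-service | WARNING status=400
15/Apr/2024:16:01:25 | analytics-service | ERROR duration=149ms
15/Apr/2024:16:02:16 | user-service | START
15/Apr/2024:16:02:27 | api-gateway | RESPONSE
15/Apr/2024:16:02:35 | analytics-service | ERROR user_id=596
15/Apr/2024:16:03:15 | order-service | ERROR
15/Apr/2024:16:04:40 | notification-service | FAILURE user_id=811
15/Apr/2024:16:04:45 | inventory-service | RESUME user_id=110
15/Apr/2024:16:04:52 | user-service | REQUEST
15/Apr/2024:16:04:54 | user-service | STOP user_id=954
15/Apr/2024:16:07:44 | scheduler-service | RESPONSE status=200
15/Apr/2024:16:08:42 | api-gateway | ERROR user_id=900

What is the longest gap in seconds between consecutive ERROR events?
327

To find the longest gap:

1. Extract all ERROR events in chronological order
2. Calculate time differences between consecutive events
3. Find the maximum difference
4. Longest gap: 327 seconds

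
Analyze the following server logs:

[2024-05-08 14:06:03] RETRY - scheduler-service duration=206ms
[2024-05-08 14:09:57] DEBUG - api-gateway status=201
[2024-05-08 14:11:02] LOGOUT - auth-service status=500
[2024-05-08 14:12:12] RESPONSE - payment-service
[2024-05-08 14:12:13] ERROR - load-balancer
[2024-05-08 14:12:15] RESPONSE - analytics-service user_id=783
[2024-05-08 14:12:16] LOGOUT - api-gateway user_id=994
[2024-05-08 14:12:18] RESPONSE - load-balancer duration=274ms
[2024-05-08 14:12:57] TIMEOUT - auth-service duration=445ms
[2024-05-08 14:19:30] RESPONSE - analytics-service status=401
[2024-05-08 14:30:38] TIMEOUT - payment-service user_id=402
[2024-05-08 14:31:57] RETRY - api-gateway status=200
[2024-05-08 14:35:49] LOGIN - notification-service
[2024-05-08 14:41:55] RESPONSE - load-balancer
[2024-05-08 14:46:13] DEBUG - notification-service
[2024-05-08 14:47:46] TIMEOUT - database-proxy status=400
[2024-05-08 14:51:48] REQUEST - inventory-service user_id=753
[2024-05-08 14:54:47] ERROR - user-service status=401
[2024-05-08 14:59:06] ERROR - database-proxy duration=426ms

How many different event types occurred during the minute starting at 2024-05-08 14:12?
4

To count unique event types:

1. Filter events in the minute starting at 2024-05-08 14:12
2. Extract event types from matching entries
3. Count unique types: 4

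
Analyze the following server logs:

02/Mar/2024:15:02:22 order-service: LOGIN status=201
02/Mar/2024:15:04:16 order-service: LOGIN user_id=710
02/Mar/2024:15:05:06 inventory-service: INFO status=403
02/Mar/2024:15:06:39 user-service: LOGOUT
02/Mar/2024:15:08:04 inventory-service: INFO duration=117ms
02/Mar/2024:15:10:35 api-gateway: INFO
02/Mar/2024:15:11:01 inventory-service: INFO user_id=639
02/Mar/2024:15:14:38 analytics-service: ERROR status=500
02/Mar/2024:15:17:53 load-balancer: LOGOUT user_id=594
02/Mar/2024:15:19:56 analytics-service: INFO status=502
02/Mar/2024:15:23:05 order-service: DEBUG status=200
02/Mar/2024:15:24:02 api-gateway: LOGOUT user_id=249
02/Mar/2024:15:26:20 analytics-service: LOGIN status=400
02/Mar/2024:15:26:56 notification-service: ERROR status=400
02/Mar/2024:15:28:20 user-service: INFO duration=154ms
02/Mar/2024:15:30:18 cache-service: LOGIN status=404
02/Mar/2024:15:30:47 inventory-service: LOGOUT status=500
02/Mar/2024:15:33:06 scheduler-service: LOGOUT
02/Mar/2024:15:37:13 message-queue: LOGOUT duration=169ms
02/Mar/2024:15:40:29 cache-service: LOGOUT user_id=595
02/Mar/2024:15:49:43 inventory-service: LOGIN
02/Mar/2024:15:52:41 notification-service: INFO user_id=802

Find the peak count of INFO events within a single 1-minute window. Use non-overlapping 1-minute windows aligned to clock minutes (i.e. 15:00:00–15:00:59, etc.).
1

To find the burst window:

1. Divide the log period into non-overlapping 1-minute windows starting at 15:00
2. Count INFO events in each window
3. Find the window with maximum count
4. Maximum events in a window: 1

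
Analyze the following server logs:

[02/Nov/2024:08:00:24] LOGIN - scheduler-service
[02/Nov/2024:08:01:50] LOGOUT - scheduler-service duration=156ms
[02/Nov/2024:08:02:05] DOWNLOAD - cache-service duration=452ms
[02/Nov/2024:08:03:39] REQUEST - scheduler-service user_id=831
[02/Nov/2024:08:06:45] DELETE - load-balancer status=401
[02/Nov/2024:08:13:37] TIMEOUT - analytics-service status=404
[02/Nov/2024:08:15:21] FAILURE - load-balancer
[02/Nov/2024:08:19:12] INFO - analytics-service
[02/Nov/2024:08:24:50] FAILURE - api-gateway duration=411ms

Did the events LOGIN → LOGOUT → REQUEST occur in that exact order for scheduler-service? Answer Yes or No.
Yes

To verify sequence order:

1. Find all events in sequence LOGIN → LOGOUT → REQUEST for scheduler-service
2. Extract their timestamps
3. Check if timestamps are in ascending order
4. Result: Yes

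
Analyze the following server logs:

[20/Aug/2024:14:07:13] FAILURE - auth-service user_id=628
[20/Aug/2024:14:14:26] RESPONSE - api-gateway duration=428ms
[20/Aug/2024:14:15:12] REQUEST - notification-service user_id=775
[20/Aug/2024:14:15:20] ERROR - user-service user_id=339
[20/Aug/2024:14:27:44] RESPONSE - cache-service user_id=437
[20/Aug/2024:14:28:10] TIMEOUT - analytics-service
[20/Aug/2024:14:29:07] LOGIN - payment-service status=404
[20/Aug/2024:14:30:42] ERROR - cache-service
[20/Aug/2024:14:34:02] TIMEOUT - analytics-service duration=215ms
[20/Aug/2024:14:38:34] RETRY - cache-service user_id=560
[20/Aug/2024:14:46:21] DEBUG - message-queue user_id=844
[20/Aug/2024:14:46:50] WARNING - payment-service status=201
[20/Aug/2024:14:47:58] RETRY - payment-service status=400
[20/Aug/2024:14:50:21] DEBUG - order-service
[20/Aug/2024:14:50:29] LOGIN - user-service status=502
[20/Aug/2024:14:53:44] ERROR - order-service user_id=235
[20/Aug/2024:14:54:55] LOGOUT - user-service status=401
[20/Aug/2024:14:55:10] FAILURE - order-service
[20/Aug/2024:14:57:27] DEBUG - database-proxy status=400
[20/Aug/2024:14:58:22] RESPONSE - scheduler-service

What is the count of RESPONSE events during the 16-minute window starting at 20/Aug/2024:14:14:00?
2

To count events in the time window:

1. Window boundaries: 20/Aug/2024:14:14:00 to 20/Aug/2024:14:30:00
2. Filter for RESPONSE events within this window
3. Count matching events: 2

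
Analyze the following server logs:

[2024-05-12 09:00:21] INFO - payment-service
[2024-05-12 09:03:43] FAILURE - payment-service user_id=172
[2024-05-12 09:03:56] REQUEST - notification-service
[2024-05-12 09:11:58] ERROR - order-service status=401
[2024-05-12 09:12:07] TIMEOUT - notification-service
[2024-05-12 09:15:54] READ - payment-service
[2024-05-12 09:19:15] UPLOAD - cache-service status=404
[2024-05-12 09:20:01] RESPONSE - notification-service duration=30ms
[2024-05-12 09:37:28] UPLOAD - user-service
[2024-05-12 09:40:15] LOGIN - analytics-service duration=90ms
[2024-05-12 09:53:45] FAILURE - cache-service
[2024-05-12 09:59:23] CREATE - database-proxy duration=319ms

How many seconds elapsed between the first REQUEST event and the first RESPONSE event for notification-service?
965

To find the time between events:

1. Locate the first REQUEST event for notification-service: 2024-05-12 09:03:56
2. Locate the first RESPONSE event for notification-service: 2024-05-12 09:20:01
3. Calculate the difference: 2024-05-12 09:20:01 - 2024-05-12 09:03:56 = 965 seconds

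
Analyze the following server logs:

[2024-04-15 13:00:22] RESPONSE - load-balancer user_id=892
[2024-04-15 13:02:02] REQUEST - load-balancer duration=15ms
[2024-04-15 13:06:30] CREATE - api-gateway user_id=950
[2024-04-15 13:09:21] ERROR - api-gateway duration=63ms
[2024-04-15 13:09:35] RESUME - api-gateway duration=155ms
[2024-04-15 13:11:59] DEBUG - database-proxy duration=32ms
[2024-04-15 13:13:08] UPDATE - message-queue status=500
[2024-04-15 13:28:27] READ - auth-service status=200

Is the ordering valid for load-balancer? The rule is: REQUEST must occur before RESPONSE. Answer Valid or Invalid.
Invalid

To validate ordering:

1. Required order: REQUEST → RESPONSE
2. Rule: REQUEST must occur before RESPONSE
3. Check actual order of events for load-balancer
4. Result: Invalid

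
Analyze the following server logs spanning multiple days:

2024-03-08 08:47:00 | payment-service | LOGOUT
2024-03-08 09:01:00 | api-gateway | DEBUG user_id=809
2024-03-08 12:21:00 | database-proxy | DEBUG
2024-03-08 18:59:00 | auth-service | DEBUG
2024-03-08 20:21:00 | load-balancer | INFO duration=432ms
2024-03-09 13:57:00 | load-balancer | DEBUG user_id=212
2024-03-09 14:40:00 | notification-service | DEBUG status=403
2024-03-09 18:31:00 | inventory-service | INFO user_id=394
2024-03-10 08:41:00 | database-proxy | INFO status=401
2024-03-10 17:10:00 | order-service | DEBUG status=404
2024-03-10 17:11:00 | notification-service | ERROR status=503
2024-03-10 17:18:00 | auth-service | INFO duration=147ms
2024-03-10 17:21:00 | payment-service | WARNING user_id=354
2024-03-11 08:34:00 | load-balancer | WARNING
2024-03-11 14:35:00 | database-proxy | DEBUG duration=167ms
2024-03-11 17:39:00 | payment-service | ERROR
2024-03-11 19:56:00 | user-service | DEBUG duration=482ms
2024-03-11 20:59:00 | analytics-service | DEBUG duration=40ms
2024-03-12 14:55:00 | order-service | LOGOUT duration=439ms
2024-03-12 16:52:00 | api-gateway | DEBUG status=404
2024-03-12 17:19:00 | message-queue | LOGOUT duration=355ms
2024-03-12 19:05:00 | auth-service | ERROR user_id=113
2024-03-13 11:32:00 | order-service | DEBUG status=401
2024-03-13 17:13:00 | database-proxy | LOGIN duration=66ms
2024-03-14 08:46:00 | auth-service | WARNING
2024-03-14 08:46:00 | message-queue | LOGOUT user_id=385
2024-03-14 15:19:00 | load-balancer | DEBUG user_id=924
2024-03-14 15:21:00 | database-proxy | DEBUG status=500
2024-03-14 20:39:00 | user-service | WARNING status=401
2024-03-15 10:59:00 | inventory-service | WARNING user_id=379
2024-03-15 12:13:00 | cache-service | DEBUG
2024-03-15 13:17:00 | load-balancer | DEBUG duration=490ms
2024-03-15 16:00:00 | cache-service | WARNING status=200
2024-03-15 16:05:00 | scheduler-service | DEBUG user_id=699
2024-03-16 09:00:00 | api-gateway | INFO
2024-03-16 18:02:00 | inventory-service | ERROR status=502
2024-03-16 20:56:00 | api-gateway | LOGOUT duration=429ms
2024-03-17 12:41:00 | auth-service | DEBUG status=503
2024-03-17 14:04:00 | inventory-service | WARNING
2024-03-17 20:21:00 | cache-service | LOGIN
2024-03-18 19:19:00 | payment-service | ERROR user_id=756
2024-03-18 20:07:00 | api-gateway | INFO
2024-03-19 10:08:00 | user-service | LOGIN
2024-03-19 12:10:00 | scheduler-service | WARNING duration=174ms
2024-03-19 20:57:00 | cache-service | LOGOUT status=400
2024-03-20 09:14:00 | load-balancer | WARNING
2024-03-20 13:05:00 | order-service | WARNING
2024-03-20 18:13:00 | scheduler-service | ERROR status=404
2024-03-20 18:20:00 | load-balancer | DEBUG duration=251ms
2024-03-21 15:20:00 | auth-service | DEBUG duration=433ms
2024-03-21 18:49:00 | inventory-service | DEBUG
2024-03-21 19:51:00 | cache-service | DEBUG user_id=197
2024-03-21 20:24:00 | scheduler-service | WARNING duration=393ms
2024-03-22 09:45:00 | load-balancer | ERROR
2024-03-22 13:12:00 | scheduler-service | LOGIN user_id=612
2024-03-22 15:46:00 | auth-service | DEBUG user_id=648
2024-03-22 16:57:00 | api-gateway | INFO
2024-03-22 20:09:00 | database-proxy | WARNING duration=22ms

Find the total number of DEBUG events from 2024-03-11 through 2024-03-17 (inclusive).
11

To filter by date range:

1. Date range: 2024-03-11 through 2024-03-17, both dates inclusive
2. Filter for DEBUG events whose date falls in this range
3. Count matching events: 11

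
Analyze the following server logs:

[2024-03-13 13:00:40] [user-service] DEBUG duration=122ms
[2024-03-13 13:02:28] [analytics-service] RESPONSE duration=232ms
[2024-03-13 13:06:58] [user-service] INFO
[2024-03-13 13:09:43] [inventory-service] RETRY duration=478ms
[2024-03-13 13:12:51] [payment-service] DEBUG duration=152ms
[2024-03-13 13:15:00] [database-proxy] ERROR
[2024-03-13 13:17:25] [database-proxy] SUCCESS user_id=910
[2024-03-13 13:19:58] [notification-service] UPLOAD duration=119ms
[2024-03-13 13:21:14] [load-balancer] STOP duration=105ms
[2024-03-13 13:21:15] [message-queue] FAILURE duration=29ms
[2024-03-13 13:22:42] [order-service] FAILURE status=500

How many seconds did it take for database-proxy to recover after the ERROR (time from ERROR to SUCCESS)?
145

To calculate recovery time:

1. Find ERROR event for database-proxy: 2024-03-13 13:15:00
2. Find next SUCCESS event for database-proxy: 2024-03-13 13:17:25
3. Recovery time: 2024-03-13 13:17:25 - 2024-03-13 13:15:00 = 145 seconds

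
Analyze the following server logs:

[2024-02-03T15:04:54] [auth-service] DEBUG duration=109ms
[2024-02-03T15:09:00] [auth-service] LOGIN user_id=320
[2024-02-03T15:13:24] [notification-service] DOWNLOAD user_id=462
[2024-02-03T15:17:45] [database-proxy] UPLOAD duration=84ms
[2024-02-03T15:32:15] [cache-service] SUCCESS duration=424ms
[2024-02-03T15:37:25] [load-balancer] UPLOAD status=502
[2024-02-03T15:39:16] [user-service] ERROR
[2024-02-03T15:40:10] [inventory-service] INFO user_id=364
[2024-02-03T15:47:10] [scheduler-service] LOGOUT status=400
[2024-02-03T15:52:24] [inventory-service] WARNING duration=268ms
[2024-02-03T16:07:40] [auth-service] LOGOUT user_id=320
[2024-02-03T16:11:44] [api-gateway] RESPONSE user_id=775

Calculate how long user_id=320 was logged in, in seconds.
3520

To calculate session duration:

1. Find LOGIN event for user_id=320: 2024-02-03T15:09:00
2. Find LOGOUT event for user_id=320: 2024-02-03T16:07:40
3. Session duration: 2024-02-03T16:07:40 - 2024-02-03T15:09:00 = 3520 seconds (58 minutes)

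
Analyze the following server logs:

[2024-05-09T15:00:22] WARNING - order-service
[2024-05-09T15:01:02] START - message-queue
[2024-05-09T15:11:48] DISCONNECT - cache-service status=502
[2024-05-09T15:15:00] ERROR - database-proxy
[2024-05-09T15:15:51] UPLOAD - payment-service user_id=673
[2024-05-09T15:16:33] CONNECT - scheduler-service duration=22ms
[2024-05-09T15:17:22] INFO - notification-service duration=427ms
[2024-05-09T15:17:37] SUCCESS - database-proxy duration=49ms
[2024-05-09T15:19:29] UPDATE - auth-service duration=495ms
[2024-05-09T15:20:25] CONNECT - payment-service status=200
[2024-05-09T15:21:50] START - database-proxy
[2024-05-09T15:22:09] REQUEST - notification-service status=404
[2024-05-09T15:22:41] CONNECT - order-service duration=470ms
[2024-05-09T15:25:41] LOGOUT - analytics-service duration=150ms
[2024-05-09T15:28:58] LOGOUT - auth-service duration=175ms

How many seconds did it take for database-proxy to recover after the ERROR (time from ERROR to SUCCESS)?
157

To calculate recovery time:

1. Find ERROR event for database-proxy: 2024-05-09T15:15:00
2. Find next SUCCESS event for database-proxy: 2024-05-09T15:17:37
3. Recovery time: 2024-05-09T15:17:37 - 2024-05-09T15:15:00 = 157 seconds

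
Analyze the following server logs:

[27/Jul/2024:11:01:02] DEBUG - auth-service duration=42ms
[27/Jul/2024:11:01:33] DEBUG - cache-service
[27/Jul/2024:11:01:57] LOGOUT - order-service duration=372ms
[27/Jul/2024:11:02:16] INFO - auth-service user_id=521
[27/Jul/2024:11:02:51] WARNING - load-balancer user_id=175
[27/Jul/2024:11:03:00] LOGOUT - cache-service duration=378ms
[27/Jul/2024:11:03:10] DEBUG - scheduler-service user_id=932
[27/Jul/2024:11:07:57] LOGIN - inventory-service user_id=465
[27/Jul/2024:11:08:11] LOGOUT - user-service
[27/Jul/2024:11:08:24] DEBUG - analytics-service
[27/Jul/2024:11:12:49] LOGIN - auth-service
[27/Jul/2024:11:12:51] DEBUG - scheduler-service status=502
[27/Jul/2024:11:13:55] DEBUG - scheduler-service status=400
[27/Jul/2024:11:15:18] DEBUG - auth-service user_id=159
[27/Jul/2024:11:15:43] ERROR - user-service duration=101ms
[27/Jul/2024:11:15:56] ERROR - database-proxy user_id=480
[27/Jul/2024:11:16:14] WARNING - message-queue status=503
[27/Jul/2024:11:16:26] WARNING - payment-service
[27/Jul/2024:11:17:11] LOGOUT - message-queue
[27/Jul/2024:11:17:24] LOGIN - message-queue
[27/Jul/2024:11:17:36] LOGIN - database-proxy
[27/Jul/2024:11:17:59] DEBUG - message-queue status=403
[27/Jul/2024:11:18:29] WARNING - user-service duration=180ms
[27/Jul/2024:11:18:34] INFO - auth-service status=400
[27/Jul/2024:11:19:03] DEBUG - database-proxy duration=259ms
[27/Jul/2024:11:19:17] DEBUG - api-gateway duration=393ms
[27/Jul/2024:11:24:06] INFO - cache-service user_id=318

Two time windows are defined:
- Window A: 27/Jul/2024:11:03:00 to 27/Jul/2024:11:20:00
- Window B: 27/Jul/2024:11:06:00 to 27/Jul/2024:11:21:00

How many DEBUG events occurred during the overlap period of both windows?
7

To find overlap events:

1. Window A: 27/Jul/2024:11:03:00 to 27/Jul/2024:11:20:00
2. Window B: 27/Jul/2024:11:06:00 to 27/Jul/2024:11:21:00
3. Overlap period: 27/Jul/2024:11:06:00 to 27/Jul/2024:11:20:00
4. Count DEBUG events in overlap: 7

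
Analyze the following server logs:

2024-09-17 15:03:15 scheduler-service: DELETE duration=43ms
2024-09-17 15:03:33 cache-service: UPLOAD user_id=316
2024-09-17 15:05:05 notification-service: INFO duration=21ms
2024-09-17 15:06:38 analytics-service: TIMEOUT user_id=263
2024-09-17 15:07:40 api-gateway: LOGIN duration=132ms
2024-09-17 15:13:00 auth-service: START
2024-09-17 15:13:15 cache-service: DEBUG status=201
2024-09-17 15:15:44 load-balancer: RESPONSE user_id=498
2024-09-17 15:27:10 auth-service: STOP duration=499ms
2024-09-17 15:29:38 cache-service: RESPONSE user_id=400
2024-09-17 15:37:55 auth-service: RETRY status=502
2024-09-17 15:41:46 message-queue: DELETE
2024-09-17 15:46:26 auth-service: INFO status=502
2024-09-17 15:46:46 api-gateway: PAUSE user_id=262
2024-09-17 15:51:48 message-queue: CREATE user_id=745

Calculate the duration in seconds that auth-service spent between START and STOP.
850

To calculate state duration:

1. Find START event for auth-service: 2024-09-17 15:13:00
2. Find STOP event for auth-service: 2024-09-17 15:27:10
3. Calculate duration: 2024-09-17 15:27:10 - 2024-09-17 15:13:00 = 850 seconds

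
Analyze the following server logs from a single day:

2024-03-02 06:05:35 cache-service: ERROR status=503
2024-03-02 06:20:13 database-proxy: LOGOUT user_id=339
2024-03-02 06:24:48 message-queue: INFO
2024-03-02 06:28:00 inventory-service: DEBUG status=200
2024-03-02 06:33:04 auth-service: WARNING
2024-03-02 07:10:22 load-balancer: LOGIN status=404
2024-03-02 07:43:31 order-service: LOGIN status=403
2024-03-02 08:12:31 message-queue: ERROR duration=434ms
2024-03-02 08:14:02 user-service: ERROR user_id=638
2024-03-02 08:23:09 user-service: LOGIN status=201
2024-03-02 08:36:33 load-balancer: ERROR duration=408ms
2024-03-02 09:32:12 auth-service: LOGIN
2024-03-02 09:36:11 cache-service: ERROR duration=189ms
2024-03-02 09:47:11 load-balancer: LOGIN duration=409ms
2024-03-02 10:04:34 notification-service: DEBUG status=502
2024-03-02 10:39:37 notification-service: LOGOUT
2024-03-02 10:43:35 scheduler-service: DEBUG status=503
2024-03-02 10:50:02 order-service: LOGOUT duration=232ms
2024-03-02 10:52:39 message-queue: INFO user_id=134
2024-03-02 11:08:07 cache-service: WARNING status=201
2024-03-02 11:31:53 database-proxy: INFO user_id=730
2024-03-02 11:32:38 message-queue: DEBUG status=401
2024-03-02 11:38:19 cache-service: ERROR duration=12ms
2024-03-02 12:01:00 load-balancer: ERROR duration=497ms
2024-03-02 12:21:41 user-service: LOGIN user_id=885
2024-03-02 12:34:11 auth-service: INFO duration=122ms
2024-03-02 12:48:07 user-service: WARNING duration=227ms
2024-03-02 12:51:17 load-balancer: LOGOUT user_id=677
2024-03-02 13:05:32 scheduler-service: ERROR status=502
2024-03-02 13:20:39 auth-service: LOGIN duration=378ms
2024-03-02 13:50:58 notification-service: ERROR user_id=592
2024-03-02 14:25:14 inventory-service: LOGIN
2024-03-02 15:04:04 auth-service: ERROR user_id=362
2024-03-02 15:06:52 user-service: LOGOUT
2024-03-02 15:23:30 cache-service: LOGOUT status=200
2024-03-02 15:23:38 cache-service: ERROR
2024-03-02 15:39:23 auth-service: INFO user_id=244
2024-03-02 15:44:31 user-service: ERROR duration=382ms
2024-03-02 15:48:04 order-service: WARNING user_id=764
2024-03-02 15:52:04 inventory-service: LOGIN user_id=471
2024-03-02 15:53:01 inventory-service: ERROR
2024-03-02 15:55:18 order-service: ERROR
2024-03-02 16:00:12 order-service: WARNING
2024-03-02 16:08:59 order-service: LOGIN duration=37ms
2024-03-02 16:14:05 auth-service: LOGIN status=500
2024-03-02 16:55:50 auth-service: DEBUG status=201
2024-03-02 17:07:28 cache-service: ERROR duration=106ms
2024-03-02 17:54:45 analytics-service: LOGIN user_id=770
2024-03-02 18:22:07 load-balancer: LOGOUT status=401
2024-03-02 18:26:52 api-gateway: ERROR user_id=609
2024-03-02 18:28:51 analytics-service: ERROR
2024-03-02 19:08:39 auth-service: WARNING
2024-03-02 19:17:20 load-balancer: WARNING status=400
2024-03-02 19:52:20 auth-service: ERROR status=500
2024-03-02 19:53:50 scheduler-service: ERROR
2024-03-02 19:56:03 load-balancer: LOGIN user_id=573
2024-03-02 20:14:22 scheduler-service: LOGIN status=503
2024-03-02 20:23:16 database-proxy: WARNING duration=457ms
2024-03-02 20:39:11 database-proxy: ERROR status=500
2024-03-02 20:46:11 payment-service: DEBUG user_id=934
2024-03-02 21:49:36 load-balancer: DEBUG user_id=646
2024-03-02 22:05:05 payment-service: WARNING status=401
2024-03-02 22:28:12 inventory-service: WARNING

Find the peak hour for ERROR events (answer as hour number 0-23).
15

To find the peak hour:

1. Group all ERROR events by hour
2. Count events in each hour
3. Find hour with maximum count
4. Peak hour: 15 (with 5 events)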